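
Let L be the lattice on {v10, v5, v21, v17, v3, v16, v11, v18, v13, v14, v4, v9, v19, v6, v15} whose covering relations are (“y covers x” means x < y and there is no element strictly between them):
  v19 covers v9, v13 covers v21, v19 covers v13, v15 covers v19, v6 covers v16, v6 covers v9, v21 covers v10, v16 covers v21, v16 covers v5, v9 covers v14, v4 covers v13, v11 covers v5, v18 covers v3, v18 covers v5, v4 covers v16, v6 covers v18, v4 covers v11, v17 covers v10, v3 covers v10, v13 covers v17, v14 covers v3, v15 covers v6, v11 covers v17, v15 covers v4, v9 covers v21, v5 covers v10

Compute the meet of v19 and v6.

v9

Common lower bounds of {v19, v6}: v10, v14, v21, v3, v9.
The greatest among these is v9.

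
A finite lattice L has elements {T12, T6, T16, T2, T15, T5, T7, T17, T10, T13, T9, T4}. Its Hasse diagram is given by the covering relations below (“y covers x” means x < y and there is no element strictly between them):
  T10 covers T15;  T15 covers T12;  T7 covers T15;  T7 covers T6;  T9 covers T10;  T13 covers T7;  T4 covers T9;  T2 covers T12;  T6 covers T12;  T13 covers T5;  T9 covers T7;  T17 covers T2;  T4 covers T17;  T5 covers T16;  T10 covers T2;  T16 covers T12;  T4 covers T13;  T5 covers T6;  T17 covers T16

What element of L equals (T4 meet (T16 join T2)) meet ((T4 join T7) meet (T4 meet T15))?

T12

T16 ∨ T2 = T17
T4 ∧ T17 = T17
T4 ∨ T7 = T4
T4 ∧ T15 = T15
T4 ∧ T15 = T15
T17 ∧ T15 = T12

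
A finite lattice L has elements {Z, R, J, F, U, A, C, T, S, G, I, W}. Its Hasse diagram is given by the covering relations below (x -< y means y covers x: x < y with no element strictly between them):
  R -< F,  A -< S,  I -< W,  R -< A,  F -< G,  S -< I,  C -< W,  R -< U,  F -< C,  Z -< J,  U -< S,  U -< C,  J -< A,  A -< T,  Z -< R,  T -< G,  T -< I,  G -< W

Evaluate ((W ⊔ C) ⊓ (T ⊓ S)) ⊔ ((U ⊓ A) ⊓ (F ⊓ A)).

A

W ∨ C = W
T ∧ S = A
W ∧ A = A
U ∧ A = R
F ∧ A = R
R ∧ R = R
A ∨ R = A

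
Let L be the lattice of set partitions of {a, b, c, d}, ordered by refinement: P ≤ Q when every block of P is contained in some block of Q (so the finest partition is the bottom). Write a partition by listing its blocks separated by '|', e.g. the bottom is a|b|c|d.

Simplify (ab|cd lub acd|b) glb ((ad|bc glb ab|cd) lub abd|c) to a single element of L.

ab|cd ∨ acd|b = abcd
ad|bc ∧ ab|cd = a|b|c|d
a|b|c|d ∨ abd|c = abd|c
abcd ∧ abd|c = abd|c

abd|c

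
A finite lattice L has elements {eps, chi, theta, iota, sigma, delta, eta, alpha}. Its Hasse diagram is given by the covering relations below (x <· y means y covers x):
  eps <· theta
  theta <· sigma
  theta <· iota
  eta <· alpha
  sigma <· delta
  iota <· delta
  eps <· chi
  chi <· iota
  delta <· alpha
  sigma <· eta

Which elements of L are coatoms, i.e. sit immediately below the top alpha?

The coatoms are exactly the elements covered by alpha: delta, eta.

delta, eta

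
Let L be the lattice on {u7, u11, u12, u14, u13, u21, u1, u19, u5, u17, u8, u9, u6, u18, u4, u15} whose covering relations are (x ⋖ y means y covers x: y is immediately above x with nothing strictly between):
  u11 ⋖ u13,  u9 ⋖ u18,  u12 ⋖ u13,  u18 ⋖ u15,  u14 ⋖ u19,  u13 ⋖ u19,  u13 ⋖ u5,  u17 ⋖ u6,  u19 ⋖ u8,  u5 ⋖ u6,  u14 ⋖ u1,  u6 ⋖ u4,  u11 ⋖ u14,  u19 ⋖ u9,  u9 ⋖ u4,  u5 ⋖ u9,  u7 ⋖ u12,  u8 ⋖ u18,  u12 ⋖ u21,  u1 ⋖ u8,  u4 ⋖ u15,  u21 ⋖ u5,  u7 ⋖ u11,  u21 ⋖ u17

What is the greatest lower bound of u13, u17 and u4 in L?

Common lower bounds of {u13, u17, u4}: u12, u7.
The greatest among these is u12.

u12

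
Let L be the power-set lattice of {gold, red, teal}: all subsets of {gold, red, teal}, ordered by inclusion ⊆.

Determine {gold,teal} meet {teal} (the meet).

Under ⊆, meet is intersection: {gold,teal} ∩ {teal} = {teal}.

{teal}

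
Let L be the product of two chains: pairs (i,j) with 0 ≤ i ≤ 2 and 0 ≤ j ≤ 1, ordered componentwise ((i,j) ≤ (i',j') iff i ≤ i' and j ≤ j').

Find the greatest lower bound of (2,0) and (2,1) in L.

(2,0)

In a product of chains, the meet is componentwise min, giving (2,0).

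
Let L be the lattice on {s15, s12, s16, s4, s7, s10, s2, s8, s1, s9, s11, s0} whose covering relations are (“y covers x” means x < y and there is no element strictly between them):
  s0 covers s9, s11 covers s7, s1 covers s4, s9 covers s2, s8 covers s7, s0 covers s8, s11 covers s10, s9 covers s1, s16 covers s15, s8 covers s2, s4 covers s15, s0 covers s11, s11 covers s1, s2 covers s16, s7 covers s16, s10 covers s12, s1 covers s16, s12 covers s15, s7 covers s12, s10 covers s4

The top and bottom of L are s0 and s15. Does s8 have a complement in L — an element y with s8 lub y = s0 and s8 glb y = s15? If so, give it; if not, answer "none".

Need y with s8 ∨ y = s0 and s8 ∧ y = s15.
Checking each element gives: s4.

s4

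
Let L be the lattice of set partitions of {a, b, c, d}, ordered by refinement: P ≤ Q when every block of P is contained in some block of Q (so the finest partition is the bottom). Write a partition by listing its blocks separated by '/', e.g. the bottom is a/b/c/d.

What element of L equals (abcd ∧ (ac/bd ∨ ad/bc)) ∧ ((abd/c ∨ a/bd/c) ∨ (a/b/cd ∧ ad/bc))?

abd/c

ac/bd ∨ ad/bc = abcd
abcd ∧ abcd = abcd
abd/c ∨ a/bd/c = abd/c
a/b/cd ∧ ad/bc = a/b/c/d
abd/c ∨ a/b/c/d = abd/c
abcd ∧ abd/c = abd/c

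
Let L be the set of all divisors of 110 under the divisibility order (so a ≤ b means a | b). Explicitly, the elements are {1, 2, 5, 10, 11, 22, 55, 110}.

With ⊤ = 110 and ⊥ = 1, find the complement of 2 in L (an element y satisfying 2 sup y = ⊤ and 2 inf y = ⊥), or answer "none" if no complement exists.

55

Need y with 2 ∨ y = 110 and 2 ∧ y = 1.
Checking each element gives: 55.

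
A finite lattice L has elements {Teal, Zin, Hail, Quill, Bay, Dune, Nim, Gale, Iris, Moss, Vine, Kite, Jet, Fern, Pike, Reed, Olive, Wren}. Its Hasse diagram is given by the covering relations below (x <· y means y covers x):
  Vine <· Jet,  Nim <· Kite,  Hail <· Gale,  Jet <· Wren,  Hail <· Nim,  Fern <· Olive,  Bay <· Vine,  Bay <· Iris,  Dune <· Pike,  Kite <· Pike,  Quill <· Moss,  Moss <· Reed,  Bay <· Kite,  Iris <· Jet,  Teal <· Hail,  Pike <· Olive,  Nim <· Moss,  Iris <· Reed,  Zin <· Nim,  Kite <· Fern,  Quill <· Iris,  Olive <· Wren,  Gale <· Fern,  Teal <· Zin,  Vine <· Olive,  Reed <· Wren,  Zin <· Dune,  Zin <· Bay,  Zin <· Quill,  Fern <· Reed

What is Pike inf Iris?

Common lower bounds of {Pike, Iris}: Bay, Teal, Zin.
The greatest among these is Bay.

Bay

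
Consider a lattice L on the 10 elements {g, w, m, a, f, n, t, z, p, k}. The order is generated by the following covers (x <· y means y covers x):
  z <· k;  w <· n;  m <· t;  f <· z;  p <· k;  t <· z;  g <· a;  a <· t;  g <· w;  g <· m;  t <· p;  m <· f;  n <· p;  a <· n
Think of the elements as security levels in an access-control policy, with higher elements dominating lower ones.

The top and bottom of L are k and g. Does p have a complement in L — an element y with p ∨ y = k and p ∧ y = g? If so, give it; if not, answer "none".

none

For every candidate y, either p ∨ y ≠ k or p ∧ y ≠ g; no complement exists.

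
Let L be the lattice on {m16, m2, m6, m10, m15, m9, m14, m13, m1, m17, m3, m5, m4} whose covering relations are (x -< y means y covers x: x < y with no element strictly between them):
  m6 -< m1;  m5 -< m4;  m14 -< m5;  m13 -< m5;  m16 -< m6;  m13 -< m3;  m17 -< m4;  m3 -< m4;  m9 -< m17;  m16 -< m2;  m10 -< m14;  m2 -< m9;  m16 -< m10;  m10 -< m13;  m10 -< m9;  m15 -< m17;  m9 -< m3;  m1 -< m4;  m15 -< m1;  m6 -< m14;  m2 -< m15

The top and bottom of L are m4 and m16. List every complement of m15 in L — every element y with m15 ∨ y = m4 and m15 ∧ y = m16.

m13, m14, m5

Need y with m15 ∨ y = m4 and m15 ∧ y = m16.
Checking each element gives: m13, m14, m5.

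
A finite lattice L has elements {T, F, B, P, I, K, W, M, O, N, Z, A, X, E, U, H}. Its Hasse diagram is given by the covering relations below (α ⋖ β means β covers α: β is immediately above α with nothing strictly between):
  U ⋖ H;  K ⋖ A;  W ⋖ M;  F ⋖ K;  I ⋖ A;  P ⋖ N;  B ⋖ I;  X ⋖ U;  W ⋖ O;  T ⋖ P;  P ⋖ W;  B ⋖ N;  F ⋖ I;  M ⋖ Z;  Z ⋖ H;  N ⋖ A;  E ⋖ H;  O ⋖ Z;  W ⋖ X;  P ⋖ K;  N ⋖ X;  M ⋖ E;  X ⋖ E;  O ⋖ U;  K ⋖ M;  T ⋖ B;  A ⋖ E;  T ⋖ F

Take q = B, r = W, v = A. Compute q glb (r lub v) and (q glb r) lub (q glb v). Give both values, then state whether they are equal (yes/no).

B; B; yes

r lub v = E, so q glb (r lub v) = B glb E = B.
q glb r = T and q glb v = B, so (q glb r) lub (q glb v) = T lub B = B.
Equal: yes.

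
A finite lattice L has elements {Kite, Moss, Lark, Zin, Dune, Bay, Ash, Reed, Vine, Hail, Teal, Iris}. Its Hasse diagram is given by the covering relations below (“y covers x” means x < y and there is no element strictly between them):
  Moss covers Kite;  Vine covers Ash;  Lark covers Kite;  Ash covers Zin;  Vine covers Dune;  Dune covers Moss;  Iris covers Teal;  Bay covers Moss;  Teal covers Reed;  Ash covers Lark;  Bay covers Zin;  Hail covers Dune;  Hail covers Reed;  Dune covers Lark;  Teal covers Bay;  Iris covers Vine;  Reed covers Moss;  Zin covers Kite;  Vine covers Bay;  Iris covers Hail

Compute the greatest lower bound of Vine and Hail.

Common lower bounds of {Vine, Hail}: Dune, Kite, Lark, Moss.
The greatest among these is Dune.

Dune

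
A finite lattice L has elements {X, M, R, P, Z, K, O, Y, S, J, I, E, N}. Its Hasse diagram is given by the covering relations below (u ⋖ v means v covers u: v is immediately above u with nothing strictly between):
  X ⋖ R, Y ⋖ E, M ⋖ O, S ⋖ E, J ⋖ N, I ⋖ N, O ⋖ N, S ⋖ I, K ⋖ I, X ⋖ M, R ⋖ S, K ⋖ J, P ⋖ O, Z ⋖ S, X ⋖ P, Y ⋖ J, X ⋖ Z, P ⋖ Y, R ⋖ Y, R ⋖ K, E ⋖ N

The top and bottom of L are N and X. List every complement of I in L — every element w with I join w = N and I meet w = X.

M, O, P

Need w with I ∨ w = N and I ∧ w = X.
Checking each element gives: M, O, P.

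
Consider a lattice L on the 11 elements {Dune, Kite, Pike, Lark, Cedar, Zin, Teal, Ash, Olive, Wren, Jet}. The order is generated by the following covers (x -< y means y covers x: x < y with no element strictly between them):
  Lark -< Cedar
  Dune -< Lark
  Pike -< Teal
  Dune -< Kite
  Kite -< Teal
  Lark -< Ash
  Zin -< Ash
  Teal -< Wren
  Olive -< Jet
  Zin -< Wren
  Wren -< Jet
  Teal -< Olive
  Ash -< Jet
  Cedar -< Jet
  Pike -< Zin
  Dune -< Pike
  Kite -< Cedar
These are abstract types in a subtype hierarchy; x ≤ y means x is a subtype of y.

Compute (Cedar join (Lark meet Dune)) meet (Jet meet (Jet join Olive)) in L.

Lark ∧ Dune = Dune
Cedar ∨ Dune = Cedar
Jet ∨ Olive = Jet
Jet ∧ Jet = Jet
Cedar ∧ Jet = Cedar

Cedar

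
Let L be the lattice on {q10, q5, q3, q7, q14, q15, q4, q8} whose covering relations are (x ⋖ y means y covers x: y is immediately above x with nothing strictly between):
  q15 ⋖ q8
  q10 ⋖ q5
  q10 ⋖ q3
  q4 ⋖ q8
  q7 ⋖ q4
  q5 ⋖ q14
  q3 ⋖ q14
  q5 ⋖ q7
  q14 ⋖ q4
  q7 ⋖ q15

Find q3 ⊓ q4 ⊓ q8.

Common lower bounds of {q3, q4, q8}: q10, q3.
The greatest among these is q3.

q3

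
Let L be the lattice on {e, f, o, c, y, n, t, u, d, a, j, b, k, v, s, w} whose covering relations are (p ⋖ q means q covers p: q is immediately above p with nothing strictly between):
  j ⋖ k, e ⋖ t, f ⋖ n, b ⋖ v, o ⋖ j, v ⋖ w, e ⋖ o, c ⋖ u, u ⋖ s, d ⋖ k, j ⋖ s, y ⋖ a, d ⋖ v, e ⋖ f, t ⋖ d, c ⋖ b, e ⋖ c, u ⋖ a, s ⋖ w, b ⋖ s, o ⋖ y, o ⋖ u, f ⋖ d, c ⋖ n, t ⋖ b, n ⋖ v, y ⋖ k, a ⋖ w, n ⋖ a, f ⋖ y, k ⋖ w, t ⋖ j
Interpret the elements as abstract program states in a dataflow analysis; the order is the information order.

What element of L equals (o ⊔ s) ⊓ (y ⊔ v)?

s

o ∨ s = s
y ∨ v = w
s ∧ w = s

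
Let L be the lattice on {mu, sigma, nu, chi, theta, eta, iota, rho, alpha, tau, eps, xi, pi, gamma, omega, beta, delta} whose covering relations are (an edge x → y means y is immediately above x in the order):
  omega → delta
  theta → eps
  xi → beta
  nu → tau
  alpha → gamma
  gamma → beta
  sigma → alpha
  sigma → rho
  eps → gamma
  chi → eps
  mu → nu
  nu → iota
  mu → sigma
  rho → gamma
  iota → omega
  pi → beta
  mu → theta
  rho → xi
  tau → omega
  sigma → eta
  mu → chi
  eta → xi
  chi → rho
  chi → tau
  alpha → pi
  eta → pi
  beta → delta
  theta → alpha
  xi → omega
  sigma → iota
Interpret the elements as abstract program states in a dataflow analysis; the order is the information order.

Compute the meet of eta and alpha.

Common lower bounds of {eta, alpha}: mu, sigma.
The greatest among these is sigma.

sigma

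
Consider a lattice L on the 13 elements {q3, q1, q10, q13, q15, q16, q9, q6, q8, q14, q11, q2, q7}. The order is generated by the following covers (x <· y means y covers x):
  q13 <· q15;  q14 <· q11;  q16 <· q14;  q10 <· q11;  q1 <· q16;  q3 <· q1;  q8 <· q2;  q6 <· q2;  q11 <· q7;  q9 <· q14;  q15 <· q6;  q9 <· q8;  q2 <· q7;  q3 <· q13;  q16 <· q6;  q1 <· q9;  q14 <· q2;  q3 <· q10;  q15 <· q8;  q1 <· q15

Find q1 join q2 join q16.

q2

Common upper bounds of {q1, q2, q16}: q2, q7.
The least among these is q2.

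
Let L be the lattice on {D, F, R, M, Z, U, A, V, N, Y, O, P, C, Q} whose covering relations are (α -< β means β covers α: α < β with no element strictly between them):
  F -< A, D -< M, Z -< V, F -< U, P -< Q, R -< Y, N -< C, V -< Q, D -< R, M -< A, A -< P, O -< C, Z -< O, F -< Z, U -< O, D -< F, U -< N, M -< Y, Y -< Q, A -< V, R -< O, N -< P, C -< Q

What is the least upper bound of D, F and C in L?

C

Common upper bounds of {D, F, C}: C, Q.
The least among these is C.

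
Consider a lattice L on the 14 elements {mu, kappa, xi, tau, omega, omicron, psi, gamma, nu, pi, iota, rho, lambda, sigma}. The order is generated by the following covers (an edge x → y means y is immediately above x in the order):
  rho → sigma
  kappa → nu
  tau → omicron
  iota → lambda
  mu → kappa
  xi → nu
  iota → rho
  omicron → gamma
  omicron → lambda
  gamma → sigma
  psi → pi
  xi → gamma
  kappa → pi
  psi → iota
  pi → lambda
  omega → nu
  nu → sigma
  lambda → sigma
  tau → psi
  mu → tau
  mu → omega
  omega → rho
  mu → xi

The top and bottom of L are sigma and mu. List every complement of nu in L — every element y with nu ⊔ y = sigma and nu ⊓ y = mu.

iota, omicron, psi, tau

Need y with nu ∨ y = sigma and nu ∧ y = mu.
Checking each element gives: iota, omicron, psi, tau.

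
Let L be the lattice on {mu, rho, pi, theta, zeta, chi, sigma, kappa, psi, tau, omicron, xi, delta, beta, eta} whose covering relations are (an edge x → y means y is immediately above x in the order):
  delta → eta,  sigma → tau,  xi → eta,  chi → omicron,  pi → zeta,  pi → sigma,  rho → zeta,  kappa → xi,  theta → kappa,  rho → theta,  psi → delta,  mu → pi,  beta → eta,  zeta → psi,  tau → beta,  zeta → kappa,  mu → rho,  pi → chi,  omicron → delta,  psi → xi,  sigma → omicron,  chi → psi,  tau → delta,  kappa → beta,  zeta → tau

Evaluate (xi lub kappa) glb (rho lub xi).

xi

xi ∨ kappa = xi
rho ∨ xi = xi
xi ∧ xi = xi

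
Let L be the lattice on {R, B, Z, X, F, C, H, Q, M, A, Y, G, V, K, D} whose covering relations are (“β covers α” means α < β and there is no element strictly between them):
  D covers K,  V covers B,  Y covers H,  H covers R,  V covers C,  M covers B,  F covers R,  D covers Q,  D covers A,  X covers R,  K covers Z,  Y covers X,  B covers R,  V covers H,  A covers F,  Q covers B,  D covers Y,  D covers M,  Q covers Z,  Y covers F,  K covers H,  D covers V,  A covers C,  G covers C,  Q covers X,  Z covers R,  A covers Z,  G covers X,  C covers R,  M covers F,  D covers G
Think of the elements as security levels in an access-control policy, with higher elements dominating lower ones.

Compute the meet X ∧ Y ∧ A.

R

Common lower bounds of {X, Y, A}: R.
The greatest among these is R.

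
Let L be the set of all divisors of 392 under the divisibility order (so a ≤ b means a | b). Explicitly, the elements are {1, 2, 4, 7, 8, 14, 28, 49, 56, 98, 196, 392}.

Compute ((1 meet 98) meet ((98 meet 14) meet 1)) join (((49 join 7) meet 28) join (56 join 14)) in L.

56

1 ∧ 98 = 1
98 ∧ 14 = 14
14 ∧ 1 = 1
1 ∧ 1 = 1
49 ∨ 7 = 49
49 ∧ 28 = 7
56 ∨ 14 = 56
7 ∨ 56 = 56
1 ∨ 56 = 56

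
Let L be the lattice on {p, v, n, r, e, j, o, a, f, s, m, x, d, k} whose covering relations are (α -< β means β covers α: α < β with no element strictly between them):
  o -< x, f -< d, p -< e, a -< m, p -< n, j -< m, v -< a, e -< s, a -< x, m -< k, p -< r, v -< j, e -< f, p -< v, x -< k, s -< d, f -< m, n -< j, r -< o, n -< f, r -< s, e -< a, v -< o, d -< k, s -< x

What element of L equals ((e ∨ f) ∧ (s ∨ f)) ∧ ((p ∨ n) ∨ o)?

f

e ∨ f = f
s ∨ f = d
f ∧ d = f
p ∨ n = n
n ∨ o = k
f ∧ k = f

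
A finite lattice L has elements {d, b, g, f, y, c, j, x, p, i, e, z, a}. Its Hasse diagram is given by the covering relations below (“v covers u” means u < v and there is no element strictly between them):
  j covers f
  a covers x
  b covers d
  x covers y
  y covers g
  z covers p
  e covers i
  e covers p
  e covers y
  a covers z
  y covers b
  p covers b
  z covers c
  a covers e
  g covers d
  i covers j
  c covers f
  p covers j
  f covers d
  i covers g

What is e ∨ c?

a

Common upper bounds of {e, c}: a.
The least among these is a.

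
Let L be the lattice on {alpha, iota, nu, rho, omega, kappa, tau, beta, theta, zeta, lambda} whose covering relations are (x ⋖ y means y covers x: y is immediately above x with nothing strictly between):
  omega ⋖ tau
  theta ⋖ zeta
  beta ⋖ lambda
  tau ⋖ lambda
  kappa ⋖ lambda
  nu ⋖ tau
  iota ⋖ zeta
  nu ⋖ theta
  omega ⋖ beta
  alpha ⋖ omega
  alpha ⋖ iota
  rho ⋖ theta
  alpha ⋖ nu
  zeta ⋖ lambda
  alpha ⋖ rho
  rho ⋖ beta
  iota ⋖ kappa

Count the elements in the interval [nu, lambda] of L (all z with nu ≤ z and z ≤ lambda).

5

The interval [nu, lambda] = {lambda, nu, tau, theta, zeta}, which has 5 elements.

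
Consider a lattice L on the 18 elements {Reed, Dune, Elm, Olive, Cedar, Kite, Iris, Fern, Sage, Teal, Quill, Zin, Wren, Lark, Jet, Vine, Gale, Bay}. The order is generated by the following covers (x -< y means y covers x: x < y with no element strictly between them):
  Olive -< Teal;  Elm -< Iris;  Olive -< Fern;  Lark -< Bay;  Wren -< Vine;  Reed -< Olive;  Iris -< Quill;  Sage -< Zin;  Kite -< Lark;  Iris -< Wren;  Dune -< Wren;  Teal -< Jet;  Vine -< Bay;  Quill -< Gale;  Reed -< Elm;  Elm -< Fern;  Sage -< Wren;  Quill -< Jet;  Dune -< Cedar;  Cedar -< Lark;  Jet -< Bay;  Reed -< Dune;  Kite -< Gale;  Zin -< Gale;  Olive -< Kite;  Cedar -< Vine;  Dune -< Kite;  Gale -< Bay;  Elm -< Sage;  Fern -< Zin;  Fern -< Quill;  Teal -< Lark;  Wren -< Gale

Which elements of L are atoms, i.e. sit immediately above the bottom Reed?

The atoms are exactly the elements that cover Reed: Dune, Elm, Olive.

Dune, Elm, Olive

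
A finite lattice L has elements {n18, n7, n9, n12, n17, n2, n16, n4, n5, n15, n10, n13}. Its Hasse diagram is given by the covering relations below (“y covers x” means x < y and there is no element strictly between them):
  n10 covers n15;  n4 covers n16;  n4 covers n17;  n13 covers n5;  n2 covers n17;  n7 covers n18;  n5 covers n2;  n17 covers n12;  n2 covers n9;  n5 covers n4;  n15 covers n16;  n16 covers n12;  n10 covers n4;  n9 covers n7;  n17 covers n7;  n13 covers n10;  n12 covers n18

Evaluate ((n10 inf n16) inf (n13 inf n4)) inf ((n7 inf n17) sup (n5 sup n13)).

n16

n10 ∧ n16 = n16
n13 ∧ n4 = n4
n16 ∧ n4 = n16
n7 ∧ n17 = n7
n5 ∨ n13 = n13
n7 ∨ n13 = n13
n16 ∧ n13 = n16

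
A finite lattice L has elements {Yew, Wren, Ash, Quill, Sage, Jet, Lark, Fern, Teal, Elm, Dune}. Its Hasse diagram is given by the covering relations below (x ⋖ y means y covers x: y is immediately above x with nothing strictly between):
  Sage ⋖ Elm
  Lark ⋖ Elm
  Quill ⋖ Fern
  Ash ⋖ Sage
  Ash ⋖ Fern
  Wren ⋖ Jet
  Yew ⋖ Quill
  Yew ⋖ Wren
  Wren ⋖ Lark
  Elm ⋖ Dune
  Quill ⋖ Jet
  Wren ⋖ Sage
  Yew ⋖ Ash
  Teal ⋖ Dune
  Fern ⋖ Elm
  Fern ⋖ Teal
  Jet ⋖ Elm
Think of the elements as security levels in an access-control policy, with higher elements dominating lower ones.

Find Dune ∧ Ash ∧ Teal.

Common lower bounds of {Dune, Ash, Teal}: Ash, Yew.
The greatest among these is Ash.

Ash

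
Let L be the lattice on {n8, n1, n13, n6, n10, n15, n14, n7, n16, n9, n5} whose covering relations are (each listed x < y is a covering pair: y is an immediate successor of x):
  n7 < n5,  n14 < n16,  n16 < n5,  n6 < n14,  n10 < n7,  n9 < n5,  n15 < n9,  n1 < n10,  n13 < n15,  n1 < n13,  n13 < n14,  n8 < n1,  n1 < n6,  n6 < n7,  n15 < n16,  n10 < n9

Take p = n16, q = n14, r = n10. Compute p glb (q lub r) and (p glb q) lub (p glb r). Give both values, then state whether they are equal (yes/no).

q lub r = n5, so p glb (q lub r) = n16 glb n5 = n16.
p glb q = n14 and p glb r = n1, so (p glb q) lub (p glb r) = n14 lub n1 = n14.
Equal: no.

n16; n14; no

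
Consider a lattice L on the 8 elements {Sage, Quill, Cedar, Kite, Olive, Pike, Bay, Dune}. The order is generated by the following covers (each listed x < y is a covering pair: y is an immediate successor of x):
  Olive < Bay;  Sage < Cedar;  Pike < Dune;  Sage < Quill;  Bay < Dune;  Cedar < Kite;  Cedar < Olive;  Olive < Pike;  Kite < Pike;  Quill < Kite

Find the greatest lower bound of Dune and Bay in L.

Bay

Common lower bounds of {Dune, Bay}: Bay, Cedar, Olive, Sage.
The greatest among these is Bay.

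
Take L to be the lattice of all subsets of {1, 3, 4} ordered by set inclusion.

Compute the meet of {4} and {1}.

Common lower bounds of {{4}, {1}}: ∅.
The greatest among these is ∅.

∅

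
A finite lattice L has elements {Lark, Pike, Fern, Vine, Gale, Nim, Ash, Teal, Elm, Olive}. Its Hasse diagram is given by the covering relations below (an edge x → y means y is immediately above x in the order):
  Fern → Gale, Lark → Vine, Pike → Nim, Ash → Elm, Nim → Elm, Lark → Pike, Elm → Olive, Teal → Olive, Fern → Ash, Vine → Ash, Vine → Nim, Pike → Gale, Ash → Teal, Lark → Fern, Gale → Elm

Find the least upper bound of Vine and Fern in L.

Ash

Common upper bounds of {Vine, Fern}: Ash, Elm, Olive, Teal.
The least among these is Ash.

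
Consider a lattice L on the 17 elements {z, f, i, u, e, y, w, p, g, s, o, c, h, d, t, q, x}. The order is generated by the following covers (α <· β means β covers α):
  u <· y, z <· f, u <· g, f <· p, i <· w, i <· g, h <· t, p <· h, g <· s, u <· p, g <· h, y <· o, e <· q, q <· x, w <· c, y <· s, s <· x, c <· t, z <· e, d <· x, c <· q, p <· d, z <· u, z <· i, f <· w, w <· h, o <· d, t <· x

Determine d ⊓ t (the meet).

p

Common lower bounds of {d, t}: f, p, u, z.
The greatest among these is p.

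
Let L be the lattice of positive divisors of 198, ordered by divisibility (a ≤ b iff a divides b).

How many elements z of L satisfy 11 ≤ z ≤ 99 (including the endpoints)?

The interval [11, 99] = {11, 33, 99}, which has 3 elements.

3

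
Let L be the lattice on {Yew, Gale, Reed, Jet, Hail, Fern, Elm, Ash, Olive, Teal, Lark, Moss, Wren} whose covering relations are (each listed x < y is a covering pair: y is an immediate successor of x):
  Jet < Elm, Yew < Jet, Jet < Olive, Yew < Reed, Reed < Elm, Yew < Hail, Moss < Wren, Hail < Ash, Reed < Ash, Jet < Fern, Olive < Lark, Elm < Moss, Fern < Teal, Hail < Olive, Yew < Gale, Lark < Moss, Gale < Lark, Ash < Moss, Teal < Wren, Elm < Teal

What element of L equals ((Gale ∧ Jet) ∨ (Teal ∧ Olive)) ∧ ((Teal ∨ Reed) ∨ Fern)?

Jet

Gale ∧ Jet = Yew
Teal ∧ Olive = Jet
Yew ∨ Jet = Jet
Teal ∨ Reed = Teal
Teal ∨ Fern = Teal
Jet ∧ Teal = Jet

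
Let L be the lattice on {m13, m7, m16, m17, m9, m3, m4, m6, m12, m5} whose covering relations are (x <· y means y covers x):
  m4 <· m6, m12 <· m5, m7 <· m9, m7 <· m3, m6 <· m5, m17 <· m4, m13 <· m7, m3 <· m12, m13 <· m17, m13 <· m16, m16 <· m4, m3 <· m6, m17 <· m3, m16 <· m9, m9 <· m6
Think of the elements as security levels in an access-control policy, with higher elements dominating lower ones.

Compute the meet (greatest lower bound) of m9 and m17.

m13

Common lower bounds of {m9, m17}: m13.
The greatest among these is m13.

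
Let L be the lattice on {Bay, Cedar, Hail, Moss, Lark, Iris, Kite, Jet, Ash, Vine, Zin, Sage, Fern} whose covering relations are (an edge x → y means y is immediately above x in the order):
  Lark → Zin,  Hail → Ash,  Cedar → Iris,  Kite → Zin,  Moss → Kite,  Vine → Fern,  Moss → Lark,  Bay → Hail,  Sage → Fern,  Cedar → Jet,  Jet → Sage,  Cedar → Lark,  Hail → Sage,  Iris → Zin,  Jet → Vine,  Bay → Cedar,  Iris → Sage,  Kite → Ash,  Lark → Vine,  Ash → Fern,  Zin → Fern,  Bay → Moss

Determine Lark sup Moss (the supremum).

Lark

Common upper bounds of {Lark, Moss}: Fern, Lark, Vine, Zin.
The least among these is Lark.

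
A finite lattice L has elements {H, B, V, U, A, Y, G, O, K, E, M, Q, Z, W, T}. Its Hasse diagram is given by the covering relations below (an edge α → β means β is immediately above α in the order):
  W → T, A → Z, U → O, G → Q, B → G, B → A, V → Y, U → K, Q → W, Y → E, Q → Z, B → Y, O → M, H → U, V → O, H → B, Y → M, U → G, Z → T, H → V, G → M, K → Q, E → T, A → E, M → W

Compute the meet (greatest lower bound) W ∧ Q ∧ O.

U

Common lower bounds of {W, Q, O}: H, U.
The greatest among these is U.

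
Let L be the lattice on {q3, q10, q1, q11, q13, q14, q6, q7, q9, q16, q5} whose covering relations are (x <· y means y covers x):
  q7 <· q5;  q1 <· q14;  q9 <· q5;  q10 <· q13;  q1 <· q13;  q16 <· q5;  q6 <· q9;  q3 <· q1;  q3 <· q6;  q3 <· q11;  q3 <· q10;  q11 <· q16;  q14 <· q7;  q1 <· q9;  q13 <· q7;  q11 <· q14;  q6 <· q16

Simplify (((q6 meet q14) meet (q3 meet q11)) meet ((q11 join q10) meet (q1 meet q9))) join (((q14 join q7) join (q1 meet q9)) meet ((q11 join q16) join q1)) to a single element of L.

q7

q6 ∧ q14 = q3
q3 ∧ q11 = q3
q3 ∧ q3 = q3
q11 ∨ q10 = q7
q1 ∧ q9 = q1
q7 ∧ q1 = q1
q3 ∧ q1 = q3
q14 ∨ q7 = q7
q1 ∧ q9 = q1
q7 ∨ q1 = q7
q11 ∨ q16 = q16
q16 ∨ q1 = q5
q7 ∧ q5 = q7
q3 ∨ q7 = q7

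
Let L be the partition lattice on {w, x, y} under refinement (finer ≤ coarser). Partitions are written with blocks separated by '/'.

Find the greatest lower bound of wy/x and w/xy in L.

Common lower bounds of {wy/x, w/xy}: w/x/y.
The greatest among these is w/x/y.

w/x/y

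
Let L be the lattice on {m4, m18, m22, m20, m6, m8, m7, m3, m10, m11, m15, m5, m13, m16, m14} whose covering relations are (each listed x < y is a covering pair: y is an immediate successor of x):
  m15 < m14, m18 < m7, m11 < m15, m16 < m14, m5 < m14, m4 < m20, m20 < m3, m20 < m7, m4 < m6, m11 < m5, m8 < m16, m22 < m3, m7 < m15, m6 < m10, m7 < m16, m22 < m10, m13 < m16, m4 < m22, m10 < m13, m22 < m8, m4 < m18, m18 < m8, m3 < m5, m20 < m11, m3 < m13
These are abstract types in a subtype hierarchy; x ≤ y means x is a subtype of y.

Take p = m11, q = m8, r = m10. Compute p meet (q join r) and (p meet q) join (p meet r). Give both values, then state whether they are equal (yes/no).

m20; m4; no

q join r = m16, so p meet (q join r) = m11 meet m16 = m20.
p meet q = m4 and p meet r = m4, so (p meet q) join (p meet r) = m4 join m4 = m4.
Equal: no.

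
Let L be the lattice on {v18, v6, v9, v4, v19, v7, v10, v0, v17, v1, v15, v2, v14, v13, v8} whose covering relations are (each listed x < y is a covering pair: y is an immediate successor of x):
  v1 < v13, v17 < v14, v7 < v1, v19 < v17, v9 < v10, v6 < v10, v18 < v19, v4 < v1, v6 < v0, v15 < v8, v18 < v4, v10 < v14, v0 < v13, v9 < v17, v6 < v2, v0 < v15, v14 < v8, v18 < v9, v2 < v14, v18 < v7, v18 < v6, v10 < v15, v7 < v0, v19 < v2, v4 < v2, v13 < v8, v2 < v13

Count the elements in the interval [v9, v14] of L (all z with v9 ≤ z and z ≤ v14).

4

The interval [v9, v14] = {v10, v14, v17, v9}, which has 4 elements.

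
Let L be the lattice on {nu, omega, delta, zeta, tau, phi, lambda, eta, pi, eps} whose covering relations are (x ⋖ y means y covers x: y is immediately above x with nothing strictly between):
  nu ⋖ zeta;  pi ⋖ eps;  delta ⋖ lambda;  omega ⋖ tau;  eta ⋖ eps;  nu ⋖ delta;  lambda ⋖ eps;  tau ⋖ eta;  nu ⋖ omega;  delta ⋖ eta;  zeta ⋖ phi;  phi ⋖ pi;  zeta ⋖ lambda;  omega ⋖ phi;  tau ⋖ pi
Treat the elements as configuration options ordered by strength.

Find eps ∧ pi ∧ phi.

phi

Common lower bounds of {eps, pi, phi}: nu, omega, phi, zeta.
The greatest among these is phi.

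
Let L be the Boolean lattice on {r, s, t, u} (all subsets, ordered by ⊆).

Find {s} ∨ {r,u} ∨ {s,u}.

Under ⊆, join is union: {s} ∪ {r,u} ∪ {s,u} = {r,s,u}.

{r,s,u}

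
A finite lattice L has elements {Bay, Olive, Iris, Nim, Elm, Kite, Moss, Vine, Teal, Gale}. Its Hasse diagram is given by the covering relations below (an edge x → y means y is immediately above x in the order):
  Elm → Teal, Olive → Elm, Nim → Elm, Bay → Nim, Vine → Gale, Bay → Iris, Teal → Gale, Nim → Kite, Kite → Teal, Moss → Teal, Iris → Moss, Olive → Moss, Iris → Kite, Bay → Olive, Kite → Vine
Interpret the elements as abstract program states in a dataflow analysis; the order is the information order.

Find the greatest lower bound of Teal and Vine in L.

Common lower bounds of {Teal, Vine}: Bay, Iris, Kite, Nim.
The greatest among these is Kite.

Kite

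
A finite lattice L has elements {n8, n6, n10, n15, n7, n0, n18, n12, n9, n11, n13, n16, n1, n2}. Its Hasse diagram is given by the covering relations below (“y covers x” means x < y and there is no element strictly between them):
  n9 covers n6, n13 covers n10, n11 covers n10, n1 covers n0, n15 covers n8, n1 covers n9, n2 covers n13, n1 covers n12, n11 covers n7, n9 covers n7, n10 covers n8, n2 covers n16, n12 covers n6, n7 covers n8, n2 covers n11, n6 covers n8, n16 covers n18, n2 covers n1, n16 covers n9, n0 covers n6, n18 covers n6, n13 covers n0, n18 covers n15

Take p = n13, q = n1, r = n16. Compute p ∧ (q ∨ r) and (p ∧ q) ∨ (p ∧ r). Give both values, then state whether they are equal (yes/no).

n13; n0; no

q ∨ r = n2, so p ∧ (q ∨ r) = n13 ∧ n2 = n13.
p ∧ q = n0 and p ∧ r = n6, so (p ∧ q) ∨ (p ∧ r) = n0 ∨ n6 = n0.
Equal: no.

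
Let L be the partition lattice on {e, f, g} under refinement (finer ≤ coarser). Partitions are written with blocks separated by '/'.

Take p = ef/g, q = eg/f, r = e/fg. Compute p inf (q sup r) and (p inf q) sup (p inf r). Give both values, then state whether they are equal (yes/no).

q sup r = efg, so p inf (q sup r) = ef/g inf efg = ef/g.
p inf q = e/f/g and p inf r = e/f/g, so (p inf q) sup (p inf r) = e/f/g sup e/f/g = e/f/g.
Equal: no.

ef/g; e/f/g; no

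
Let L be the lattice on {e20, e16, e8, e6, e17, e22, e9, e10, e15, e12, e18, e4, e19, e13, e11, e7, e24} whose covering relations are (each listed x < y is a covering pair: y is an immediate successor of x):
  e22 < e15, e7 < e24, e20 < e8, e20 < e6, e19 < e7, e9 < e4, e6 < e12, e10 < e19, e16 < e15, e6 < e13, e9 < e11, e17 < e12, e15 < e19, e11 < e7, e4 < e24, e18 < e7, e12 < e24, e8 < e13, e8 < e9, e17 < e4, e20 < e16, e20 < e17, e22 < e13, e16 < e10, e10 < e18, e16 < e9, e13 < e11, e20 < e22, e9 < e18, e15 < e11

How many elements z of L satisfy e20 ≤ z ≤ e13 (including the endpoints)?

5

The interval [e20, e13] = {e13, e20, e22, e6, e8}, which has 5 elements.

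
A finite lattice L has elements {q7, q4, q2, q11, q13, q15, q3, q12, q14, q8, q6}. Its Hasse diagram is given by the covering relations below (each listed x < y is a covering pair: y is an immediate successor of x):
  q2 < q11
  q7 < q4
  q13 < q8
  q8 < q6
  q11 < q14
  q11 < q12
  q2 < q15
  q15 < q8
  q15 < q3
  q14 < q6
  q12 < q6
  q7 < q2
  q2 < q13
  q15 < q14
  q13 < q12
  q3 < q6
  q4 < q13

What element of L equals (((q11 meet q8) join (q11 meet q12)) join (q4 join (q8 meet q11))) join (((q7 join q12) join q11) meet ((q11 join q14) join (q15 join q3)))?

q11 ∧ q8 = q2
q11 ∧ q12 = q11
q2 ∨ q11 = q11
q8 ∧ q11 = q2
q4 ∨ q2 = q13
q11 ∨ q13 = q12
q7 ∨ q12 = q12
q12 ∨ q11 = q12
q11 ∨ q14 = q14
q15 ∨ q3 = q3
q14 ∨ q3 = q6
q12 ∧ q6 = q12
q12 ∨ q12 = q12

q12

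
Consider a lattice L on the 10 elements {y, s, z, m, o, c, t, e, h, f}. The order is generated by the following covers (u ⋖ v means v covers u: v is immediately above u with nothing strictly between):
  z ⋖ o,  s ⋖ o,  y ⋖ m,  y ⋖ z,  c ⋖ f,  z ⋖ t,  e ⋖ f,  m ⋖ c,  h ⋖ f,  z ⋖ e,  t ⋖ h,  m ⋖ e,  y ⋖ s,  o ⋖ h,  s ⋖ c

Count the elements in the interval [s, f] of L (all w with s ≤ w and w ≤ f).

5

The interval [s, f] = {c, f, h, o, s}, which has 5 elements.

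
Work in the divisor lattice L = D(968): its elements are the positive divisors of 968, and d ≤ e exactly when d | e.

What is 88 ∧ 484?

44

In the divisibility order, the meet is the greatest common divisor: gcd(88, 484) = 44.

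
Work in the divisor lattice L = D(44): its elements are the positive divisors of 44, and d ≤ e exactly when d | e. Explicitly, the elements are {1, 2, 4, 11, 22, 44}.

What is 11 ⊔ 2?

22

In the divisibility order, the join is the least common multiple: lcm(11, 2) = 22.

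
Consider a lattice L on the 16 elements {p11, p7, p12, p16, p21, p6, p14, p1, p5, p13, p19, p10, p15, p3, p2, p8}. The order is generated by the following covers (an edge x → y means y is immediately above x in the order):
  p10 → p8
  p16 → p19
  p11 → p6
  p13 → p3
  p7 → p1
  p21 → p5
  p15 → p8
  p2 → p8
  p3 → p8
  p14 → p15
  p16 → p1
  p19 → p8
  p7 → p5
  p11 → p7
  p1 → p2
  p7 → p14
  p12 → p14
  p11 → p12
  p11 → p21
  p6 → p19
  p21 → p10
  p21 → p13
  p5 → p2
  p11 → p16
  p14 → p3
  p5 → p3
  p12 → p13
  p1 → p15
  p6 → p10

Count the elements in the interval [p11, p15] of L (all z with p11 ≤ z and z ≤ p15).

The interval [p11, p15] = {p1, p11, p12, p14, p15, p16, p7}, which has 7 elements.

7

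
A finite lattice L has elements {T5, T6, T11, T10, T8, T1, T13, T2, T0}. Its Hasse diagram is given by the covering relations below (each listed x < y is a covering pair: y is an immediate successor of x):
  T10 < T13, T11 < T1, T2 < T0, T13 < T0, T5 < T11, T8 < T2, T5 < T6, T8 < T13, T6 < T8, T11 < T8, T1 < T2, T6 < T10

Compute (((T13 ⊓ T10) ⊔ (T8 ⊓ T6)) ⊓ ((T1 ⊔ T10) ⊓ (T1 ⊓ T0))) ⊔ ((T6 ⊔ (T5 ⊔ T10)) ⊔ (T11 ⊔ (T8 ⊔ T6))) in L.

T13

T13 ∧ T10 = T10
T8 ∧ T6 = T6
T10 ∨ T6 = T10
T1 ∨ T10 = T0
T1 ∧ T0 = T1
T0 ∧ T1 = T1
T10 ∧ T1 = T5
T5 ∨ T10 = T10
T6 ∨ T10 = T10
T8 ∨ T6 = T8
T11 ∨ T8 = T8
T10 ∨ T8 = T13
T5 ∨ T13 = T13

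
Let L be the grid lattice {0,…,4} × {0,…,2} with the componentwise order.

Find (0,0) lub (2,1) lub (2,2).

Common upper bounds of {(0,0), (2,1), (2,2)}: (2,2), (3,2), (4,2).
The least among these is (2,2).

(2,2)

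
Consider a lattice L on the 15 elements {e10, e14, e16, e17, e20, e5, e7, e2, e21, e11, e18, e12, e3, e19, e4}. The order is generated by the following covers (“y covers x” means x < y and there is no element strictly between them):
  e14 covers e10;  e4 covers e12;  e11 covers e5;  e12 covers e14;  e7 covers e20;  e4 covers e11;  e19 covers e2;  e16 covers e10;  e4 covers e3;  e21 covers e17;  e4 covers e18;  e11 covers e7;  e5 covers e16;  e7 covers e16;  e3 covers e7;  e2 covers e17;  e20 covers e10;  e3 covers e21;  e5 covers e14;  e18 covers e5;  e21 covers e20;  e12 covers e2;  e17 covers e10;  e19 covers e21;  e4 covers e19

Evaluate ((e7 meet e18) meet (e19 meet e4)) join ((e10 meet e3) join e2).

e2

e7 ∧ e18 = e16
e19 ∧ e4 = e19
e16 ∧ e19 = e10
e10 ∧ e3 = e10
e10 ∨ e2 = e2
e10 ∨ e2 = e2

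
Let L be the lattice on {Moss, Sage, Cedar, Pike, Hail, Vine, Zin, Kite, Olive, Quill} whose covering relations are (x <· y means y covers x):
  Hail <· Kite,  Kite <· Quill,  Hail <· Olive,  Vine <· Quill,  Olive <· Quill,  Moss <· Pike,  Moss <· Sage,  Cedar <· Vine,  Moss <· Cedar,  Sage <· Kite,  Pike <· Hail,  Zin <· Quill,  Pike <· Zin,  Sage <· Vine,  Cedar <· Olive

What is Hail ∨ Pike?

Common upper bounds of {Hail, Pike}: Hail, Kite, Olive, Quill.
The least among these is Hail.

Hail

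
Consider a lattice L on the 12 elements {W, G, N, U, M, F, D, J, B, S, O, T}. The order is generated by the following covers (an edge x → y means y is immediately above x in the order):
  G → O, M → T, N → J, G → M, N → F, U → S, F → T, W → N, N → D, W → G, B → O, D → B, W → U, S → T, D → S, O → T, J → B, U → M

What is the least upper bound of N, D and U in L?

S

Common upper bounds of {N, D, U}: S, T.
The least among these is S.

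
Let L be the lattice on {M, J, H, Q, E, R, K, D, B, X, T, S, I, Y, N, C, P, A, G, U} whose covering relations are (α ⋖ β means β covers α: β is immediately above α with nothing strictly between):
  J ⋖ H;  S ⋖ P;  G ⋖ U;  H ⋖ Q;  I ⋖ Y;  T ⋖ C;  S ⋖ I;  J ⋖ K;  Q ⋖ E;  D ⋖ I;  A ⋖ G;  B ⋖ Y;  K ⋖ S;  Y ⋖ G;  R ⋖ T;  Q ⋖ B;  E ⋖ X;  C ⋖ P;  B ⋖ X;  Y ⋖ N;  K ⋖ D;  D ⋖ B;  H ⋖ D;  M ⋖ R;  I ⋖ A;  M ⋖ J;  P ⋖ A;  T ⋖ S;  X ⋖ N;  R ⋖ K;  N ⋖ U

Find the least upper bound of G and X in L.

Common upper bounds of {G, X}: U.
The least among these is U.

U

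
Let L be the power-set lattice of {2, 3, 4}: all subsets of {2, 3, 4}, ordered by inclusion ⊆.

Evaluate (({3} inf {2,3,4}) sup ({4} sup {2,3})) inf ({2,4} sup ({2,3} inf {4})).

{3} ∧ {2,3,4} = {3}
{4} ∨ {2,3} = {2,3,4}
{3} ∨ {2,3,4} = {2,3,4}
{2,3} ∧ {4} = {}
{2,4} ∨ {} = {2,4}
{2,3,4} ∧ {2,4} = {2,4}

{2,4}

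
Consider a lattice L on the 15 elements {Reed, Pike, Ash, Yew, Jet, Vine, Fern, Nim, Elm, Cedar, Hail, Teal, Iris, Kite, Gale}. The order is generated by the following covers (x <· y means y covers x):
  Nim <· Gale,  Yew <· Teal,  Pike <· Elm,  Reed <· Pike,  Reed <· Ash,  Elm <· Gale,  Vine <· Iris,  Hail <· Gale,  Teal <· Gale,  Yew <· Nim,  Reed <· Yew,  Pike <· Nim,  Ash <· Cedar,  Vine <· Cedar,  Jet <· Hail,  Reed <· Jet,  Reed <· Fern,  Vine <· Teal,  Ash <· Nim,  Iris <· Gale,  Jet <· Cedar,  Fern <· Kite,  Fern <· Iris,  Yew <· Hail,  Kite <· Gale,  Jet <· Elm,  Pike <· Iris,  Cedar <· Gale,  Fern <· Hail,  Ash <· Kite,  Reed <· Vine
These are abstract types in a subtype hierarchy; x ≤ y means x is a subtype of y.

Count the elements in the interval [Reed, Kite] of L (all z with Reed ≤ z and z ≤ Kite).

The interval [Reed, Kite] = {Ash, Fern, Kite, Reed}, which has 4 elements.

4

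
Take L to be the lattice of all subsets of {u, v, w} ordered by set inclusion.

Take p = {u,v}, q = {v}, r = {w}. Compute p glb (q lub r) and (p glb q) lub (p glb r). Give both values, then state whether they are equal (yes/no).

{v}; {v}; yes

q lub r = {v,w}, so p glb (q lub r) = {u,v} glb {v,w} = {v}.
p glb q = {v} and p glb r = {}, so (p glb q) lub (p glb r) = {v} lub {} = {v}.
Equal: yes.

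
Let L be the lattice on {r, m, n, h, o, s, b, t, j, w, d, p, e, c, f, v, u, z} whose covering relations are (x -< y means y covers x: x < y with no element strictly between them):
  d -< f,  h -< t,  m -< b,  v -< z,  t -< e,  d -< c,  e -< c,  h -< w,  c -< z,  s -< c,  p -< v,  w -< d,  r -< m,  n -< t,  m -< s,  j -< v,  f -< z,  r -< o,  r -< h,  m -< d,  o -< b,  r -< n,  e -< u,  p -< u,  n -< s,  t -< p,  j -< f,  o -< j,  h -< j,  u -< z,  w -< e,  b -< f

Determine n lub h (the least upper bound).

t

Common upper bounds of {n, h}: c, e, p, t, u, v, z.
The least among these is t.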